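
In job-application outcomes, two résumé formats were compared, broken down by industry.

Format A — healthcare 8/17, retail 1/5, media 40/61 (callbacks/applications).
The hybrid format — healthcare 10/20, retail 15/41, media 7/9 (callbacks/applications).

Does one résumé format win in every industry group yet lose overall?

Healthcare: Format A 8/17 = 47.1%, the hybrid format 10/20 = 50.0% → the hybrid format
Retail: Format A 1/5 = 20.0%, the hybrid format 15/41 = 36.6% → the hybrid format
Media: Format A 40/61 = 65.6%, the hybrid format 7/9 = 77.8% → the hybrid format
Overall: Format A 49/83 = 59.0%, the hybrid format 32/70 = 45.7% → Format A
The hybrid format wins each industry group but Format A wins overall — the comparison reverses. The hybrid format's applications skew toward retail, which has a lower base rate.

Yes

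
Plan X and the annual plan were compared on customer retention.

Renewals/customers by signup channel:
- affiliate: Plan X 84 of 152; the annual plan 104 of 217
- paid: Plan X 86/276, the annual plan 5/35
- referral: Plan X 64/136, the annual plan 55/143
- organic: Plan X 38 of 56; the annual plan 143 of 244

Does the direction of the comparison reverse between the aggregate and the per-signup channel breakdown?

Affiliate: Plan X 84/152 = 55.3%, the annual plan 104/217 = 47.9% → Plan X
Paid: Plan X 86/276 = 31.2%, the annual plan 5/35 = 14.3% → Plan X
Referral: Plan X 64/136 = 47.1%, the annual plan 55/143 = 38.5% → Plan X
Organic: Plan X 38/56 = 67.9%, the annual plan 143/244 = 58.6% → Plan X
Overall: Plan X 272/620 = 43.9%, the annual plan 307/639 = 48.0% → the annual plan
Plan X wins each signup group but the annual plan wins overall — the comparison reverses. Plan X's customers skew toward paid, which has a lower base rate.

Yes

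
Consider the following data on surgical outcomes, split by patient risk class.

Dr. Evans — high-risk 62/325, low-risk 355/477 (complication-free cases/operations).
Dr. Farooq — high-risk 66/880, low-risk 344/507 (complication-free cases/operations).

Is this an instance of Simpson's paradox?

No

High-risk: Dr. Evans 62/325 = 19.1%, Dr. Farooq 66/880 = 7.5% → Dr. Evans
Low-risk: Dr. Evans 355/477 = 74.4%, Dr. Farooq 344/507 = 67.9% → Dr. Evans
Overall: Dr. Evans 417/802 = 52.0%, Dr. Farooq 410/1387 = 29.6% → Dr. Evans
Dr. Evans wins overall and in every patient risk group — no reversal.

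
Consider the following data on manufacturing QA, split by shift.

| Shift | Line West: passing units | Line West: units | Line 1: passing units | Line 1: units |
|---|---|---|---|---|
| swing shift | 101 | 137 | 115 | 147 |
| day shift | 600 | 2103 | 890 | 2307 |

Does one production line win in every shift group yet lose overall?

No

Swing shift: Line West 101/137 = 73.7%, Line 1 115/147 = 78.2% → Line 1
Day shift: Line West 600/2103 = 28.5%, Line 1 890/2307 = 38.6% → Line 1
Overall: Line West 701/2240 = 31.3%, Line 1 1005/2454 = 41.0% → Line 1
Line 1 wins overall and in every shift group — no reversal.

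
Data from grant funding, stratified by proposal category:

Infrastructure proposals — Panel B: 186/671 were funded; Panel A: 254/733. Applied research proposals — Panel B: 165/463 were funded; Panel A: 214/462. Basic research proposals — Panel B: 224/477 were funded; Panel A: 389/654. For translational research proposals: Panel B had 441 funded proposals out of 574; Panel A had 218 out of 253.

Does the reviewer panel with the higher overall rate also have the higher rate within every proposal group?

Yes

Infrastructure: Panel B 186/671 = 27.7%, Panel A 254/733 = 34.7% → Panel A
Applied research: Panel B 165/463 = 35.6%, Panel A 214/462 = 46.3% → Panel A
Basic research: Panel B 224/477 = 47.0%, Panel A 389/654 = 59.5% → Panel A
Translational research: Panel B 441/574 = 76.8%, Panel A 218/253 = 86.2% → Panel A
Overall: Panel B 1016/2185 = 46.5%, Panel A 1075/2102 = 51.1% → Panel A
Panel A wins overall and in every proposal group — no reversal.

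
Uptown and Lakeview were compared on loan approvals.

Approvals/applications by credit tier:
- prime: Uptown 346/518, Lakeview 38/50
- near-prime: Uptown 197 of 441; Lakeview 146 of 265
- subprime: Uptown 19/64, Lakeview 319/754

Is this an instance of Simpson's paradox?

Prime: Uptown 346/518 = 66.8%, Lakeview 38/50 = 76.0% → Lakeview
Near-prime: Uptown 197/441 = 44.7%, Lakeview 146/265 = 55.1% → Lakeview
Subprime: Uptown 19/64 = 29.7%, Lakeview 319/754 = 42.3% → Lakeview
Overall: Uptown 562/1023 = 54.9%, Lakeview 503/1069 = 47.1% → Uptown
Lakeview wins each credit group but Uptown wins overall — the comparison reverses. Lakeview's applications skew toward subprime, which has a lower base rate.

Yes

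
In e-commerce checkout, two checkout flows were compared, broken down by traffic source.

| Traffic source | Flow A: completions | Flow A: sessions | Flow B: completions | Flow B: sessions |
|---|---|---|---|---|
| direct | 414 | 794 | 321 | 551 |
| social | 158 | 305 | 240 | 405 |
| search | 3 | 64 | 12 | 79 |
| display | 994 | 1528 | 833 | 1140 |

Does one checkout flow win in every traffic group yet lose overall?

No

Direct: Flow A 414/794 = 52.1%, Flow B 321/551 = 58.3% → Flow B
Social: Flow A 158/305 = 51.8%, Flow B 240/405 = 59.3% → Flow B
Search: Flow A 3/64 = 4.7%, Flow B 12/79 = 15.2% → Flow B
Display: Flow A 994/1528 = 65.1%, Flow B 833/1140 = 73.1% → Flow B
Overall: Flow A 1569/2691 = 58.3%, Flow B 1406/2175 = 64.6% → Flow B
Flow B wins overall and in every traffic group — no reversal.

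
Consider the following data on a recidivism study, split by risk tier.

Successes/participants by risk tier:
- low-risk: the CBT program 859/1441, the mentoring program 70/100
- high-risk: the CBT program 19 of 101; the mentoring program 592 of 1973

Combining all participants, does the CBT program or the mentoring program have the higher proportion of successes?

the CBT program

Low-risk: the CBT program 859/1441 = 59.6%, the mentoring program 70/100 = 70.0% → the mentoring program
High-risk: the CBT program 19/101 = 18.8%, the mentoring program 592/1973 = 30.0% → the mentoring program
Overall: the CBT program 878/1542 = 56.9%, the mentoring program 662/2073 = 31.9% → the CBT program
(The mentoring program wins every risk group but the CBT program wins overall — the mentoring program's participants skew toward the low-rate high-risk group.)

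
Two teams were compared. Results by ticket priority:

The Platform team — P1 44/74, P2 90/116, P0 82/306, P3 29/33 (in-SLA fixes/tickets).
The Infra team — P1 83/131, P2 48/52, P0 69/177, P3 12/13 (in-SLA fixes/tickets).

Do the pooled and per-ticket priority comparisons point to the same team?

P1: the Platform team 44/74 = 59.5%, the Infra team 83/131 = 63.4% → the Infra team
P2: the Platform team 90/116 = 77.6%, the Infra team 48/52 = 92.3% → the Infra team
P0: the Platform team 82/306 = 26.8%, the Infra team 69/177 = 39.0% → the Infra team
P3: the Platform team 29/33 = 87.9%, the Infra team 12/13 = 92.3% → the Infra team
Overall: the Platform team 245/529 = 46.3%, the Infra team 212/373 = 56.8% → the Infra team
The Infra team wins overall and in every ticket group — no reversal.

Yes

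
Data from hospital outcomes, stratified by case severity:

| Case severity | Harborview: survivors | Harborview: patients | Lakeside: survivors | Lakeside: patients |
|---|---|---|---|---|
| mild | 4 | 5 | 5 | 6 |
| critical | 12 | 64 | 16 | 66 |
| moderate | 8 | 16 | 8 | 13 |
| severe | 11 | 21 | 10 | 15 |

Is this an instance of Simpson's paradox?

Mild: Harborview 4/5 = 80.0%, Lakeside 5/6 = 83.3% → Lakeside
Critical: Harborview 12/64 = 18.8%, Lakeside 16/66 = 24.2% → Lakeside
Moderate: Harborview 8/16 = 50.0%, Lakeside 8/13 = 61.5% → Lakeside
Severe: Harborview 11/21 = 52.4%, Lakeside 10/15 = 66.7% → Lakeside
Overall: Harborview 35/106 = 33.0%, Lakeside 39/100 = 39.0% → Lakeside
Lakeside wins overall and in every case group — no reversal.

No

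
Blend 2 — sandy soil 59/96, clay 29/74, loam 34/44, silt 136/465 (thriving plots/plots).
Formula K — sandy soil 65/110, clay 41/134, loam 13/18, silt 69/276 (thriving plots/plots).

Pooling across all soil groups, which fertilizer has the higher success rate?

Blend 2

Sandy soil: Blend 2 59/96 = 61.5%, Formula K 65/110 = 59.1% → Blend 2
Clay: Blend 2 29/74 = 39.2%, Formula K 41/134 = 30.6% → Blend 2
Loam: Blend 2 34/44 = 77.3%, Formula K 13/18 = 72.2% → Blend 2
Silt: Blend 2 136/465 = 29.2%, Formula K 69/276 = 25.0% → Blend 2
Overall: Blend 2 258/679 = 38.0%, Formula K 188/538 = 34.9% → Blend 2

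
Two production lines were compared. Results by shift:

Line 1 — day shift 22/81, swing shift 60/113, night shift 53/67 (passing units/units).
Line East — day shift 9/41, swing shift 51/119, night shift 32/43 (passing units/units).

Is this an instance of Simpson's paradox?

No

Day shift: Line 1 22/81 = 27.2%, Line East 9/41 = 22.0% → Line 1
Swing shift: Line 1 60/113 = 53.1%, Line East 51/119 = 42.9% → Line 1
Night shift: Line 1 53/67 = 79.1%, Line East 32/43 = 74.4% → Line 1
Overall: Line 1 135/261 = 51.7%, Line East 92/203 = 45.3% → Line 1
Line 1 wins overall and in every shift group — no reversal.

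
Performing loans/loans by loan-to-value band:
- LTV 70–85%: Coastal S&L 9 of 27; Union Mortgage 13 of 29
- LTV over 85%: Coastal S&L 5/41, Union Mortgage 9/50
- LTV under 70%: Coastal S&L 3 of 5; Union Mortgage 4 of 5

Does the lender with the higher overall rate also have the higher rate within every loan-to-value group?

LTV 70–85%: Coastal S&L 9/27 = 33.3%, Union Mortgage 13/29 = 44.8% → Union Mortgage
LTV over 85%: Coastal S&L 5/41 = 12.2%, Union Mortgage 9/50 = 18.0% → Union Mortgage
LTV under 70%: Coastal S&L 3/5 = 60.0%, Union Mortgage 4/5 = 80.0% → Union Mortgage
Overall: Coastal S&L 17/73 = 23.3%, Union Mortgage 26/84 = 31.0% → Union Mortgage
Union Mortgage wins overall and in every loan-to-value group — no reversal.

Yes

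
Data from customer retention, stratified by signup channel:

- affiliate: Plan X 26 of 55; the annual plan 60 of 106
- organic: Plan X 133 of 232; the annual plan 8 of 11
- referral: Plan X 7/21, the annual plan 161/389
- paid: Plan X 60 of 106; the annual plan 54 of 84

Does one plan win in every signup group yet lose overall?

Affiliate: Plan X 26/55 = 47.3%, the annual plan 60/106 = 56.6% → the annual plan
Organic: Plan X 133/232 = 57.3%, the annual plan 8/11 = 72.7% → the annual plan
Referral: Plan X 7/21 = 33.3%, the annual plan 161/389 = 41.4% → the annual plan
Paid: Plan X 60/106 = 56.6%, the annual plan 54/84 = 64.3% → the annual plan
Overall: Plan X 226/414 = 54.6%, the annual plan 283/590 = 48.0% → Plan X
The annual plan wins each signup group but Plan X wins overall — the comparison reverses. The annual plan's customers skew toward referral, which has a lower base rate.

Yes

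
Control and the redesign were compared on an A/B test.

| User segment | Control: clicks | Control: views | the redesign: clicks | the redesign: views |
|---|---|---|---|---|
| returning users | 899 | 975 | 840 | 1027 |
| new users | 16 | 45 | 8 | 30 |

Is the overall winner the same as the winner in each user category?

Returning users: Control 899/975 = 92.2%, the redesign 840/1027 = 81.8% → Control
New users: Control 16/45 = 35.6%, the redesign 8/30 = 26.7% → Control
Overall: Control 915/1020 = 89.7%, the redesign 848/1057 = 80.2% → Control
Control wins overall and in every user group — no reversal.

Yes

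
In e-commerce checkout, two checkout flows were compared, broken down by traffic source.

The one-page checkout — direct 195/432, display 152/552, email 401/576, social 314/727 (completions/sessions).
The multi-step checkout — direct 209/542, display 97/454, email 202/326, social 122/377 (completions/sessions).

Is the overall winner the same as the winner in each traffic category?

Direct: the one-page checkout 195/432 = 45.1%, the multi-step checkout 209/542 = 38.6% → the one-page checkout
Display: the one-page checkout 152/552 = 27.5%, the multi-step checkout 97/454 = 21.4% → the one-page checkout
Email: the one-page checkout 401/576 = 69.6%, the multi-step checkout 202/326 = 62.0% → the one-page checkout
Social: the one-page checkout 314/727 = 43.2%, the multi-step checkout 122/377 = 32.4% → the one-page checkout
Overall: the one-page checkout 1062/2287 = 46.4%, the multi-step checkout 630/1699 = 37.1% → the one-page checkout
The one-page checkout wins overall and in every traffic group — no reversal.

Yes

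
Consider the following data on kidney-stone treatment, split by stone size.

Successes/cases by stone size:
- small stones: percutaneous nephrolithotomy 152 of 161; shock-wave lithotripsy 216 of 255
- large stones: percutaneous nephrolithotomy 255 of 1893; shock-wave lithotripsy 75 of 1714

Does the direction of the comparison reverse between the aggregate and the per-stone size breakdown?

Small stones: percutaneous nephrolithotomy 152/161 = 94.4%, shock-wave lithotripsy 216/255 = 84.7% → percutaneous nephrolithotomy
Large stones: percutaneous nephrolithotomy 255/1893 = 13.5%, shock-wave lithotripsy 75/1714 = 4.4% → percutaneous nephrolithotomy
Overall: percutaneous nephrolithotomy 407/2054 = 19.8%, shock-wave lithotripsy 291/1969 = 14.8% → percutaneous nephrolithotomy
Percutaneous nephrolithotomy wins overall and in every stone group — no reversal.

No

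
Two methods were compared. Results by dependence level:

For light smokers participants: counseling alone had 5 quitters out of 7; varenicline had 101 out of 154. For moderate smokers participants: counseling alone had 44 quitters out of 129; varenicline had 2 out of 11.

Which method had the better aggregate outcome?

Light smokers: counseling alone 5/7 = 71.4%, varenicline 101/154 = 65.6% → counseling alone
Moderate smokers: counseling alone 44/129 = 34.1%, varenicline 2/11 = 18.2% → counseling alone
Overall: counseling alone 49/136 = 36.0%, varenicline 103/165 = 62.4% → varenicline
(Counseling alone wins every dependence group but varenicline wins overall — counseling alone's participants skew toward the low-rate moderate smokers group.)

varenicline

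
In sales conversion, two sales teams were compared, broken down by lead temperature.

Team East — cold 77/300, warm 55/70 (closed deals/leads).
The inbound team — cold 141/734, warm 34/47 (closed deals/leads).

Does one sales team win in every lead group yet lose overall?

Cold: Team East 77/300 = 25.7%, the inbound team 141/734 = 19.2% → Team East
Warm: Team East 55/70 = 78.6%, the inbound team 34/47 = 72.3% → Team East
Overall: Team East 132/370 = 35.7%, the inbound team 175/781 = 22.4% → Team East
Team East wins overall and in every lead group — no reversal.

No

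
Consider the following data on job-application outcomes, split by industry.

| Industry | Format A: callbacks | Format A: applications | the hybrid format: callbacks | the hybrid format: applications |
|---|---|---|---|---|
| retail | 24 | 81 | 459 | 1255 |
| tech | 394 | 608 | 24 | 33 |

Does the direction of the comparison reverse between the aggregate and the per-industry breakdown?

Retail: Format A 24/81 = 29.6%, the hybrid format 459/1255 = 36.6% → the hybrid format
Tech: Format A 394/608 = 64.8%, the hybrid format 24/33 = 72.7% → the hybrid format
Overall: Format A 418/689 = 60.7%, the hybrid format 483/1288 = 37.5% → Format A
The hybrid format wins each industry group but Format A wins overall — the comparison reverses. The hybrid format's applications skew toward retail, which has a lower base rate.

Yes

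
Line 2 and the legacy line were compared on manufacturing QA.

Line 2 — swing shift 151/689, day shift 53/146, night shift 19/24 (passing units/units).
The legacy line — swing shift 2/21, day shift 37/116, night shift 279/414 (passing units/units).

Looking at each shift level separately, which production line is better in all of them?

Line 2

Swing shift: Line 2 151/689 = 21.9%, the legacy line 2/21 = 9.5% → Line 2
Day shift: Line 2 53/146 = 36.3%, the legacy line 37/116 = 31.9% → Line 2
Night shift: Line 2 19/24 = 79.2%, the legacy line 279/414 = 67.4% → Line 2
Line 2 has the higher rate in all 3 groups.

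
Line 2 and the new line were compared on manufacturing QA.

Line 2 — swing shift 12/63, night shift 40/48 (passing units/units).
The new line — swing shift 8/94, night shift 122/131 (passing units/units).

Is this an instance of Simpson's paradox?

No

Swing shift: Line 2 12/63 = 19.0%, the new line 8/94 = 8.5% → Line 2
Night shift: Line 2 40/48 = 83.3%, the new line 122/131 = 93.1% → the new line
Overall: Line 2 52/111 = 46.8%, the new line 130/225 = 57.8% → the new line
Neither sweeps: Line 2 wins 1 of 2 groups, the new line wins 1. The new line wins overall but not every group — no Simpson reversal.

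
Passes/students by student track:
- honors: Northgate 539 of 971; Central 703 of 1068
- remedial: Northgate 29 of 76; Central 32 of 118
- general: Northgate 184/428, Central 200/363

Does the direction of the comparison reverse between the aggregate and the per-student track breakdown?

Honors: Northgate 539/971 = 55.5%, Central 703/1068 = 65.8% → Central
Remedial: Northgate 29/76 = 38.2%, Central 32/118 = 27.1% → Northgate
General: Northgate 184/428 = 43.0%, Central 200/363 = 55.1% → Central
Overall: Northgate 752/1475 = 51.0%, Central 935/1549 = 60.4% → Central
Neither sweeps: Northgate wins 1 of 3 groups, Central wins 2. Central wins overall but not every group — no Simpson reversal.

No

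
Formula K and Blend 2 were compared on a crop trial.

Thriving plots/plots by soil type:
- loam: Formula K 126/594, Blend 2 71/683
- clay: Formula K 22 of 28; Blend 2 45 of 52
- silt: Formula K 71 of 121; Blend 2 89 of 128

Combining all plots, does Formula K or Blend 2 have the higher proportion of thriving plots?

Loam: Formula K 126/594 = 21.2%, Blend 2 71/683 = 10.4% → Formula K
Clay: Formula K 22/28 = 78.6%, Blend 2 45/52 = 86.5% → Blend 2
Silt: Formula K 71/121 = 58.7%, Blend 2 89/128 = 69.5% → Blend 2
Overall: Formula K 219/743 = 29.5%, Blend 2 205/863 = 23.8% → Formula K
(Neither sweeps every soil group, but Formula K has the higher pooled rate.)

Formula K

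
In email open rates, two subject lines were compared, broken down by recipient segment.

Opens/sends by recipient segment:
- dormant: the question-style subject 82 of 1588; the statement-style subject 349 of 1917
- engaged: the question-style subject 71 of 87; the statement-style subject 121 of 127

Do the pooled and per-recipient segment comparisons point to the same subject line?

Dormant: the question-style subject 82/1588 = 5.2%, the statement-style subject 349/1917 = 18.2% → the statement-style subject
Engaged: the question-style subject 71/87 = 81.6%, the statement-style subject 121/127 = 95.3% → the statement-style subject
Overall: the question-style subject 153/1675 = 9.1%, the statement-style subject 470/2044 = 23.0% → the statement-style subject
The statement-style subject wins overall and in every recipient group — no reversal.

Yes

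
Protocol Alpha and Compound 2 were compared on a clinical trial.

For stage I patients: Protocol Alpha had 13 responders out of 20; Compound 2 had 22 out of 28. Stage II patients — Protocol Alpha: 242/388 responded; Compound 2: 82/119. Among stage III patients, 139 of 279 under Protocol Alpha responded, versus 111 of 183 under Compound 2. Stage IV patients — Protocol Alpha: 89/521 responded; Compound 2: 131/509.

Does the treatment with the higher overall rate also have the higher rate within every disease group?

Yes

Stage I: Protocol Alpha 13/20 = 65.0%, Compound 2 22/28 = 78.6% → Compound 2
Stage II: Protocol Alpha 242/388 = 62.4%, Compound 2 82/119 = 68.9% → Compound 2
Stage III: Protocol Alpha 139/279 = 49.8%, Compound 2 111/183 = 60.7% → Compound 2
Stage IV: Protocol Alpha 89/521 = 17.1%, Compound 2 131/509 = 25.7% → Compound 2
Overall: Protocol Alpha 483/1208 = 40.0%, Compound 2 346/839 = 41.2% → Compound 2
Compound 2 wins overall and in every disease group — no reversal.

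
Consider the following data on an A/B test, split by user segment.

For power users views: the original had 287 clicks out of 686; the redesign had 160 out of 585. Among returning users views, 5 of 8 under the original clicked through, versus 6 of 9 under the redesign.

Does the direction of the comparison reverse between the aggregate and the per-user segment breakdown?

Power users: the original 287/686 = 41.8%, the redesign 160/585 = 27.4% → the original
Returning users: the original 5/8 = 62.5%, the redesign 6/9 = 66.7% → the redesign
Overall: the original 292/694 = 42.1%, the redesign 166/594 = 27.9% → the original
Neither sweeps: the original wins 1 of 2 groups, the redesign wins 1. The original wins overall but not every group — no Simpson reversal.

No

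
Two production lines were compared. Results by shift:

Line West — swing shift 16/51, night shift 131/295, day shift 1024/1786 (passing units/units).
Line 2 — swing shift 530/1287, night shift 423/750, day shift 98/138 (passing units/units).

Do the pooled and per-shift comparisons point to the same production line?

Swing shift: Line West 16/51 = 31.4%, Line 2 530/1287 = 41.2% → Line 2
Night shift: Line West 131/295 = 44.4%, Line 2 423/750 = 56.4% → Line 2
Day shift: Line West 1024/1786 = 57.3%, Line 2 98/138 = 71.0% → Line 2
Overall: Line West 1171/2132 = 54.9%, Line 2 1051/2175 = 48.3% → Line West
Line 2 wins each shift group but Line West wins overall — the comparison reverses. Line 2's units skew toward swing shift, which has a lower base rate.

No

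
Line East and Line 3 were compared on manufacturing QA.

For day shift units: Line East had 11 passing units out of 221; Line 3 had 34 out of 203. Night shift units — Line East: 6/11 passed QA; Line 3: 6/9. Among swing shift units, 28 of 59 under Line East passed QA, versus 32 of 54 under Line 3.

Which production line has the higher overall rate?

Day shift: Line East 11/221 = 5.0%, Line 3 34/203 = 16.7% → Line 3
Night shift: Line East 6/11 = 54.5%, Line 3 6/9 = 66.7% → Line 3
Swing shift: Line East 28/59 = 47.5%, Line 3 32/54 = 59.3% → Line 3
Overall: Line East 45/291 = 15.5%, Line 3 72/266 = 27.1% → Line 3

Line 3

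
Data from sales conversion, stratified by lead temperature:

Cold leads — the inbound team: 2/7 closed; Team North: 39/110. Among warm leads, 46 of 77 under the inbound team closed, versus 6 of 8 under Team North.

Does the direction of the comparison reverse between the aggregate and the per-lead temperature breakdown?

Yes

Cold: the inbound team 2/7 = 28.6%, Team North 39/110 = 35.5% → Team North
Warm: the inbound team 46/77 = 59.7%, Team North 6/8 = 75.0% → Team North
Overall: the inbound team 48/84 = 57.1%, Team North 45/118 = 38.1% → the inbound team
Team North wins each lead group but the inbound team wins overall — the comparison reverses. Team North's leads skew toward cold, which has a lower base rate.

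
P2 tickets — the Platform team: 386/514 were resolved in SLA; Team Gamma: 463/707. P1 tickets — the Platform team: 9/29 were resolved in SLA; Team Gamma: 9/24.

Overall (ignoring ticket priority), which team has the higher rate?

the Platform team

P2: the Platform team 386/514 = 75.1%, Team Gamma 463/707 = 65.5% → the Platform team
P1: the Platform team 9/29 = 31.0%, Team Gamma 9/24 = 37.5% → Team Gamma
Overall: the Platform team 395/543 = 72.7%, Team Gamma 472/731 = 64.6% → the Platform team
(Neither sweeps every ticket group, but the Platform team has the higher pooled rate.)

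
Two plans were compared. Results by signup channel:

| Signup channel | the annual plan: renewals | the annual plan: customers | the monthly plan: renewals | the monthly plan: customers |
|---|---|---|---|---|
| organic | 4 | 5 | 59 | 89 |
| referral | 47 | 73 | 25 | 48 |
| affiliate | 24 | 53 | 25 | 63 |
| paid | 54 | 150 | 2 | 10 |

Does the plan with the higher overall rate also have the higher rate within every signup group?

Organic: the annual plan 4/5 = 80.0%, the monthly plan 59/89 = 66.3% → the annual plan
Referral: the annual plan 47/73 = 64.4%, the monthly plan 25/48 = 52.1% → the annual plan
Affiliate: the annual plan 24/53 = 45.3%, the monthly plan 25/63 = 39.7% → the annual plan
Paid: the annual plan 54/150 = 36.0%, the monthly plan 2/10 = 20.0% → the annual plan
Overall: the annual plan 129/281 = 45.9%, the monthly plan 111/210 = 52.9% → the monthly plan
The annual plan wins each signup group but the monthly plan wins overall — the comparison reverses. The annual plan's customers skew toward paid, which has a lower base rate.

No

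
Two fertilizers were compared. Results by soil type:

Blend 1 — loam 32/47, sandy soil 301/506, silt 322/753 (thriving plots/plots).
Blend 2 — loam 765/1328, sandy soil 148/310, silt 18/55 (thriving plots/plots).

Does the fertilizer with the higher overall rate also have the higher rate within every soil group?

No

Loam: Blend 1 32/47 = 68.1%, Blend 2 765/1328 = 57.6% → Blend 1
Sandy soil: Blend 1 301/506 = 59.5%, Blend 2 148/310 = 47.7% → Blend 1
Silt: Blend 1 322/753 = 42.8%, Blend 2 18/55 = 32.7% → Blend 1
Overall: Blend 1 655/1306 = 50.2%, Blend 2 931/1693 = 55.0% → Blend 2
Blend 1 wins each soil group but Blend 2 wins overall — the comparison reverses. Blend 1's plots skew toward silt, which has a lower base rate.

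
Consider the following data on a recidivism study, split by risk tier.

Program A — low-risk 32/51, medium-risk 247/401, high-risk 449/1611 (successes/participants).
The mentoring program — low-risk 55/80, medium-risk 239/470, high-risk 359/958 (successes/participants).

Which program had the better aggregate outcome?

the mentoring program

Low-risk: Program A 32/51 = 62.7%, the mentoring program 55/80 = 68.8% → the mentoring program
Medium-risk: Program A 247/401 = 61.6%, the mentoring program 239/470 = 50.9% → Program A
High-risk: Program A 449/1611 = 27.9%, the mentoring program 359/958 = 37.5% → the mentoring program
Overall: Program A 728/2063 = 35.3%, the mentoring program 653/1508 = 43.3% → the mentoring program
(Neither sweeps every risk group, but the mentoring program has the higher pooled rate.)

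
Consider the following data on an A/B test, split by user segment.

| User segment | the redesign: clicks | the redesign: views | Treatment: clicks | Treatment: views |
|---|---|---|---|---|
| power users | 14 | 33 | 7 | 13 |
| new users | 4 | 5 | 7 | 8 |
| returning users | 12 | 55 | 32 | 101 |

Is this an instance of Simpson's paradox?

No

Power users: the redesign 14/33 = 42.4%, Treatment 7/13 = 53.8% → Treatment
New users: the redesign 4/5 = 80.0%, Treatment 7/8 = 87.5% → Treatment
Returning users: the redesign 12/55 = 21.8%, Treatment 32/101 = 31.7% → Treatment
Overall: the redesign 30/93 = 32.3%, Treatment 46/122 = 37.7% → Treatment
Treatment wins overall and in every user group — no reversal.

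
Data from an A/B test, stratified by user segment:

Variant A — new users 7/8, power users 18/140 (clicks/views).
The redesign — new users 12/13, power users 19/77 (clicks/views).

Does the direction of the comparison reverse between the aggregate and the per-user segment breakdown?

No

New users: Variant A 7/8 = 87.5%, the redesign 12/13 = 92.3% → the redesign
Power users: Variant A 18/140 = 12.9%, the redesign 19/77 = 24.7% → the redesign
Overall: Variant A 25/148 = 16.9%, the redesign 31/90 = 34.4% → the redesign
The redesign wins overall and in every user group — no reversal.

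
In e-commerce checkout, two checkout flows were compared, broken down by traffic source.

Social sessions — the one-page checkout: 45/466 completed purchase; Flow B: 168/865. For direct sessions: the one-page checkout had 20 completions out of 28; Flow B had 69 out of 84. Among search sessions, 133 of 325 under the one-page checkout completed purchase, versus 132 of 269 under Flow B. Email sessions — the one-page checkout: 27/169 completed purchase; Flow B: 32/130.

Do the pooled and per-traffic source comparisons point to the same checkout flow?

Social: the one-page checkout 45/466 = 9.7%, Flow B 168/865 = 19.4% → Flow B
Direct: the one-page checkout 20/28 = 71.4%, Flow B 69/84 = 82.1% → Flow B
Search: the one-page checkout 133/325 = 40.9%, Flow B 132/269 = 49.1% → Flow B
Email: the one-page checkout 27/169 = 16.0%, Flow B 32/130 = 24.6% → Flow B
Overall: the one-page checkout 225/988 = 22.8%, Flow B 401/1348 = 29.7% → Flow B
Flow B wins overall and in every traffic group — no reversal.

Yes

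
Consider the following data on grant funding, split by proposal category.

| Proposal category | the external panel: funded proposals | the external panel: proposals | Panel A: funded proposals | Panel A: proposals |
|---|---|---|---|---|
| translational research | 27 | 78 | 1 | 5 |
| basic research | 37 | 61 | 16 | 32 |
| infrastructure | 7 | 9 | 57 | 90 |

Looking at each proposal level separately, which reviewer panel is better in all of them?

Translational research: the external panel 27/78 = 34.6%, Panel A 1/5 = 20.0% → the external panel
Basic research: the external panel 37/61 = 60.7%, Panel A 16/32 = 50.0% → the external panel
Infrastructure: the external panel 7/9 = 77.8%, Panel A 57/90 = 63.3% → the external panel
The external panel has the higher rate in all 3 groups.

the external panel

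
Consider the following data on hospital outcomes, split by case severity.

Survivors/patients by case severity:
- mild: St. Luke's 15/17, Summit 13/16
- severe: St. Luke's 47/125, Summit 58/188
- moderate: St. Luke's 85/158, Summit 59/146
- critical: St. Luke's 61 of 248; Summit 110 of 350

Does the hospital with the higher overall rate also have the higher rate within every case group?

No

Mild: St. Luke's 15/17 = 88.2%, Summit 13/16 = 81.2% → St. Luke's
Severe: St. Luke's 47/125 = 37.6%, Summit 58/188 = 30.9% → St. Luke's
Moderate: St. Luke's 85/158 = 53.8%, Summit 59/146 = 40.4% → St. Luke's
Critical: St. Luke's 61/248 = 24.6%, Summit 110/350 = 31.4% → Summit
Overall: St. Luke's 208/548 = 38.0%, Summit 240/700 = 34.3% → St. Luke's
Neither sweeps: St. Luke's wins 3 of 4 groups, Summit wins 1. St. Luke's wins overall but not every group — no Simpson reversal.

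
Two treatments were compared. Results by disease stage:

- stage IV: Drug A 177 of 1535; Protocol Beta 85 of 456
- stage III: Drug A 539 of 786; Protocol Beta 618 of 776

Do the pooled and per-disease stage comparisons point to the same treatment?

Stage IV: Drug A 177/1535 = 11.5%, Protocol Beta 85/456 = 18.6% → Protocol Beta
Stage III: Drug A 539/786 = 68.6%, Protocol Beta 618/776 = 79.6% → Protocol Beta
Overall: Drug A 716/2321 = 30.8%, Protocol Beta 703/1232 = 57.1% → Protocol Beta
Protocol Beta wins overall and in every disease group — no reversal.

Yes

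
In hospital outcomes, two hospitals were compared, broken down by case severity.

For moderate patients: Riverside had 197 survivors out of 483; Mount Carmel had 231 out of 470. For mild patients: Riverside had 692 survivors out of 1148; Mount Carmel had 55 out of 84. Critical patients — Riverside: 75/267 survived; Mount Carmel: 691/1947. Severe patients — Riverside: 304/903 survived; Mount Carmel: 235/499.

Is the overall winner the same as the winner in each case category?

Moderate: Riverside 197/483 = 40.8%, Mount Carmel 231/470 = 49.1% → Mount Carmel
Mild: Riverside 692/1148 = 60.3%, Mount Carmel 55/84 = 65.5% → Mount Carmel
Critical: Riverside 75/267 = 28.1%, Mount Carmel 691/1947 = 35.5% → Mount Carmel
Severe: Riverside 304/903 = 33.7%, Mount Carmel 235/499 = 47.1% → Mount Carmel
Overall: Riverside 1268/2801 = 45.3%, Mount Carmel 1212/3000 = 40.4% → Riverside
Mount Carmel wins each case group but Riverside wins overall — the comparison reverses. Mount Carmel's patients skew toward critical, which has a lower base rate.

No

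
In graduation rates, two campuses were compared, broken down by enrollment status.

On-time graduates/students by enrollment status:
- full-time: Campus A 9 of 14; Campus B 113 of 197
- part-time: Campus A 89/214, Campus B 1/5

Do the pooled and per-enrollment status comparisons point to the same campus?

Full-time: Campus A 9/14 = 64.3%, Campus B 113/197 = 57.4% → Campus A
Part-time: Campus A 89/214 = 41.6%, Campus B 1/5 = 20.0% → Campus A
Overall: Campus A 98/228 = 43.0%, Campus B 114/202 = 56.4% → Campus B
Campus A wins each enrollment group but Campus B wins overall — the comparison reverses. Campus A's students skew toward part-time, which has a lower base rate.

No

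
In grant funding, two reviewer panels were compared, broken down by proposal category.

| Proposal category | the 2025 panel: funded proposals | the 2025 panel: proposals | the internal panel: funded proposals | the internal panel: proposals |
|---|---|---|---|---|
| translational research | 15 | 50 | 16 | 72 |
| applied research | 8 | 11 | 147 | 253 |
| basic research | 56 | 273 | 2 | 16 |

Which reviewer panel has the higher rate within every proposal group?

Translational research: the 2025 panel 15/50 = 30.0%, the internal panel 16/72 = 22.2% → the 2025 panel
Applied research: the 2025 panel 8/11 = 72.7%, the internal panel 147/253 = 58.1% → the 2025 panel
Basic research: the 2025 panel 56/273 = 20.5%, the internal panel 2/16 = 12.5% → the 2025 panel
The 2025 panel has the higher rate in all 3 groups.

the 2025 panel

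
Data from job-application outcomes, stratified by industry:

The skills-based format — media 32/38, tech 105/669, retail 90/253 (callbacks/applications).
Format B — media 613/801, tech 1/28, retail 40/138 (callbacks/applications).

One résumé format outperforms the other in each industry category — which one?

Media: the skills-based format 32/38 = 84.2%, Format B 613/801 = 76.5% → the skills-based format
Tech: the skills-based format 105/669 = 15.7%, Format B 1/28 = 3.6% → the skills-based format
Retail: the skills-based format 90/253 = 35.6%, Format B 40/138 = 29.0% → the skills-based format
The skills-based format has the higher rate in all 3 groups.

the skills-based format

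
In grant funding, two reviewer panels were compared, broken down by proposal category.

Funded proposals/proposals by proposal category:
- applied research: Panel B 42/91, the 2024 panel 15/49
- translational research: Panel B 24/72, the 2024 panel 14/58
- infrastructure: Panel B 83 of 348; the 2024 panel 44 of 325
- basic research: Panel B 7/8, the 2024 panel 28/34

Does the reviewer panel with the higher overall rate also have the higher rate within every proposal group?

Yes

Applied research: Panel B 42/91 = 46.2%, the 2024 panel 15/49 = 30.6% → Panel B
Translational research: Panel B 24/72 = 33.3%, the 2024 panel 14/58 = 24.1% → Panel B
Infrastructure: Panel B 83/348 = 23.9%, the 2024 panel 44/325 = 13.5% → Panel B
Basic research: Panel B 7/8 = 87.5%, the 2024 panel 28/34 = 82.4% → Panel B
Overall: Panel B 156/519 = 30.1%, the 2024 panel 101/466 = 21.7% → Panel B
Panel B wins overall and in every proposal group — no reversal.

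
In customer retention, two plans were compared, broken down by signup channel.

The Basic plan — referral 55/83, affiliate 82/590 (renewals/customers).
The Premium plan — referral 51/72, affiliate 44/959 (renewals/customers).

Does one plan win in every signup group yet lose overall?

No

Referral: the Basic plan 55/83 = 66.3%, the Premium plan 51/72 = 70.8% → the Premium plan
Affiliate: the Basic plan 82/590 = 13.9%, the Premium plan 44/959 = 4.6% → the Basic plan
Overall: the Basic plan 137/673 = 20.4%, the Premium plan 95/1031 = 9.2% → the Basic plan
Neither sweeps: the Basic plan wins 1 of 2 groups, the Premium plan wins 1. The Basic plan wins overall but not every group — no Simpson reversal.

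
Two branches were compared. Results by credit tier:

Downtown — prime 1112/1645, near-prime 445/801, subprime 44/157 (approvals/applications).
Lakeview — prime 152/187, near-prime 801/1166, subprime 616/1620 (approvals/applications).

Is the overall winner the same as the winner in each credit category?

Prime: Downtown 1112/1645 = 67.6%, Lakeview 152/187 = 81.3% → Lakeview
Near-prime: Downtown 445/801 = 55.6%, Lakeview 801/1166 = 68.7% → Lakeview
Subprime: Downtown 44/157 = 28.0%, Lakeview 616/1620 = 38.0% → Lakeview
Overall: Downtown 1601/2603 = 61.5%, Lakeview 1569/2973 = 52.8% → Downtown
Lakeview wins each credit group but Downtown wins overall — the comparison reverses. Lakeview's applications skew toward subprime, which has a lower base rate.

No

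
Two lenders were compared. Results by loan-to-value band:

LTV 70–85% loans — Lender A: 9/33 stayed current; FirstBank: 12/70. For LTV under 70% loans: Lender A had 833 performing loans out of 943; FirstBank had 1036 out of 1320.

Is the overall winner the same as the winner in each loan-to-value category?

LTV 70–85%: Lender A 9/33 = 27.3%, FirstBank 12/70 = 17.1% → Lender A
LTV under 70%: Lender A 833/943 = 88.3%, FirstBank 1036/1320 = 78.5% → Lender A
Overall: Lender A 842/976 = 86.3%, FirstBank 1048/1390 = 75.4% → Lender A
Lender A wins overall and in every loan-to-value group — no reversal.

Yes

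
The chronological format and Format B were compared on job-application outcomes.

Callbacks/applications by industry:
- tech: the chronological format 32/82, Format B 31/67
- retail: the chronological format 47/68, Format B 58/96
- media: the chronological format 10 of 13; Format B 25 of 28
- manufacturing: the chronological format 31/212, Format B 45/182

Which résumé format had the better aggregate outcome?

Format B

Tech: the chronological format 32/82 = 39.0%, Format B 31/67 = 46.3% → Format B
Retail: the chronological format 47/68 = 69.1%, Format B 58/96 = 60.4% → the chronological format
Media: the chronological format 10/13 = 76.9%, Format B 25/28 = 89.3% → Format B
Manufacturing: the chronological format 31/212 = 14.6%, Format B 45/182 = 24.7% → Format B
Overall: the chronological format 120/375 = 32.0%, Format B 159/373 = 42.6% → Format B
(Neither sweeps every industry group, but Format B has the higher pooled rate.)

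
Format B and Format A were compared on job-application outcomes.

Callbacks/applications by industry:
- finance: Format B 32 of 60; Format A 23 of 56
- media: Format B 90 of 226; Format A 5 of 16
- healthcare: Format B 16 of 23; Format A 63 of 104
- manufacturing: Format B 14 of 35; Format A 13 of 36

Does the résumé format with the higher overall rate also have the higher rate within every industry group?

No

Finance: Format B 32/60 = 53.3%, Format A 23/56 = 41.1% → Format B
Media: Format B 90/226 = 39.8%, Format A 5/16 = 31.2% → Format B
Healthcare: Format B 16/23 = 69.6%, Format A 63/104 = 60.6% → Format B
Manufacturing: Format B 14/35 = 40.0%, Format A 13/36 = 36.1% → Format B
Overall: Format B 152/344 = 44.2%, Format A 104/212 = 49.1% → Format A
Format B wins each industry group but Format A wins overall — the comparison reverses. Format B's applications skew toward media, which has a lower base rate.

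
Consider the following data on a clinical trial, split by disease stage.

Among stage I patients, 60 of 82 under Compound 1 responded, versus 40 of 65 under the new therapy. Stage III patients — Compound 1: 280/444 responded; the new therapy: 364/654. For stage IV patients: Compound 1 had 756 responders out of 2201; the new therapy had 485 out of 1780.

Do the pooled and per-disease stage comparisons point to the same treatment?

Stage I: Compound 1 60/82 = 73.2%, the new therapy 40/65 = 61.5% → Compound 1
Stage III: Compound 1 280/444 = 63.1%, the new therapy 364/654 = 55.7% → Compound 1
Stage IV: Compound 1 756/2201 = 34.3%, the new therapy 485/1780 = 27.2% → Compound 1
Overall: Compound 1 1096/2727 = 40.2%, the new therapy 889/2499 = 35.6% → Compound 1
Compound 1 wins overall and in every disease group — no reversal.

Yes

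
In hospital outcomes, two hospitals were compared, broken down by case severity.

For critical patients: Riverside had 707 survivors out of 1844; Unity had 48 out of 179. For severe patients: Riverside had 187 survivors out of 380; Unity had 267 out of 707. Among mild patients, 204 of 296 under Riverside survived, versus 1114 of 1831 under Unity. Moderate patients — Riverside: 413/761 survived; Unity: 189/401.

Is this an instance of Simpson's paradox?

Critical: Riverside 707/1844 = 38.3%, Unity 48/179 = 26.8% → Riverside
Severe: Riverside 187/380 = 49.2%, Unity 267/707 = 37.8% → Riverside
Mild: Riverside 204/296 = 68.9%, Unity 1114/1831 = 60.8% → Riverside
Moderate: Riverside 413/761 = 54.3%, Unity 189/401 = 47.1% → Riverside
Overall: Riverside 1511/3281 = 46.1%, Unity 1618/3118 = 51.9% → Unity
Riverside wins each case group but Unity wins overall — the comparison reverses. Riverside's patients skew toward critical, which has a lower base rate.

Yes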